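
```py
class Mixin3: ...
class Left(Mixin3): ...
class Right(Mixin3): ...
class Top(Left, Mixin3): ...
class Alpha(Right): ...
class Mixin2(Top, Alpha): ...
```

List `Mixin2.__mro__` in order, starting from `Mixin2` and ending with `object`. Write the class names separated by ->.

L[Mixin2] = Mixin2 + merge(L[Top], L[Alpha], [Top Alpha])
  take Top:  [Top Left Mixin3 object] + [Alpha Right Mixin3 object] + [Top Alpha]
  take Left:  [Left Mixin3 object] + [Alpha Right Mixin3 object] + [Alpha]
  take Alpha:  [Mixin3 object] + [Alpha Right Mixin3 object] + [Alpha]
  take Right:  [Mixin3 object] + [Right Mixin3 object]
  take Mixin3:  [Mixin3 object] + [Mixin3 object]
  take object:  [object] + [object]

Mixin2 -> Top -> Left -> Alpha -> Right -> Mixin3 -> object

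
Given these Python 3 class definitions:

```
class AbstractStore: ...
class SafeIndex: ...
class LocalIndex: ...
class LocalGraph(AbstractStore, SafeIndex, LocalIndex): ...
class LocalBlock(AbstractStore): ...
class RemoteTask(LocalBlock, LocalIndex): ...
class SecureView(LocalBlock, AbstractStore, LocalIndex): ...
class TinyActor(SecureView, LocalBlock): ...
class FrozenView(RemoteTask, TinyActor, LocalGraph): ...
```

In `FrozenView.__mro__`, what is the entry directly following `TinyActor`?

L[FrozenView] = FrozenView + merge(L[RemoteTask], L[TinyActor], L[LocalGraph], [RemoteTask TinyActor LocalGraph])
  take RemoteTask:  [RemoteTask LocalBlock AbstractStore LocalIndex object] + [TinyActor SecureView LocalBlock AbstractStore LocalIndex object] + [LocalGraph AbstractStore SafeIndex LocalIndex object] + [RemoteTask TinyActor LocalGraph]
  take TinyActor:  [LocalBlock AbstractStore LocalIndex object] + [TinyActor SecureView LocalBlock AbstractStore LocalIndex object] + [LocalGraph AbstractStore SafeIndex LocalIndex object] + [TinyActor LocalGraph]
  take SecureView:  [LocalBlock AbstractStore LocalIndex object] + [SecureView LocalBlock AbstractStore LocalIndex object] + [LocalGraph AbstractStore SafeIndex LocalIndex object] + [LocalGraph]
  take LocalBlock:  [LocalBlock AbstractStore LocalIndex object] + [LocalBlock AbstractStore LocalIndex object] + [LocalGraph AbstractStore SafeIndex LocalIndex object] + [LocalGraph]
  take LocalGraph:  [AbstractStore LocalIndex object] + [AbstractStore LocalIndex object] + [LocalGraph AbstractStore SafeIndex LocalIndex object] + [LocalGraph]
  take AbstractStore:  [AbstractStore LocalIndex object] + [AbstractStore LocalIndex object] + [AbstractStore SafeIndex LocalIndex object]
  take SafeIndex:  [LocalIndex object] + [LocalIndex object] + [SafeIndex LocalIndex object]
  take LocalIndex:  [LocalIndex object] + [LocalIndex object] + [LocalIndex object]
  take object:  [object] + [object] + [object]
MRO: FrozenView RemoteTask TinyActor SecureView LocalBlock LocalGraph AbstractStore SafeIndex LocalIndex object
TinyActor is at position 2; next is SecureView.

SecureView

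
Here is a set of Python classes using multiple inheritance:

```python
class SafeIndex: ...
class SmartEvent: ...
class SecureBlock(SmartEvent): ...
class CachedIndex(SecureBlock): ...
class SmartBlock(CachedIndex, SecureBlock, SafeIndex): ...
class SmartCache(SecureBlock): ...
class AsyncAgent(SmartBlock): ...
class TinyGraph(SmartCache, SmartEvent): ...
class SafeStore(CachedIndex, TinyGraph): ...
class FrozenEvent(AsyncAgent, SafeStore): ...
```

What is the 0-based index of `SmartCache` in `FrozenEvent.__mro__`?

6

L[FrozenEvent] = FrozenEvent + merge(L[AsyncAgent], L[SafeStore], [AsyncAgent SafeStore])
  take AsyncAgent:  [AsyncAgent SmartBlock CachedIndex SecureBlock SmartEvent SafeIndex object] + [SafeStore CachedIndex TinyGraph SmartCache SecureBlock SmartEvent object] + [AsyncAgent SafeStore]
  take SmartBlock:  [SmartBlock CachedIndex SecureBlock SmartEvent SafeIndex object] + [SafeStore CachedIndex TinyGraph SmartCache SecureBlock SmartEvent object] + [SafeStore]
  take SafeStore:  [CachedIndex SecureBlock SmartEvent SafeIndex object] + [SafeStore CachedIndex TinyGraph SmartCache SecureBlock SmartEvent object] + [SafeStore]
  take CachedIndex:  [CachedIndex SecureBlock SmartEvent SafeIndex object] + [CachedIndex TinyGraph SmartCache SecureBlock SmartEvent object]
  take TinyGraph:  [SecureBlock SmartEvent SafeIndex object] + [TinyGraph SmartCache SecureBlock SmartEvent object]
  take SmartCache:  [SecureBlock SmartEvent SafeIndex object] + [SmartCache SecureBlock SmartEvent object]
  take SecureBlock:  [SecureBlock SmartEvent SafeIndex object] + [SecureBlock SmartEvent object]
  take SmartEvent:  [SmartEvent SafeIndex object] + [SmartEvent object]
  take SafeIndex:  [SafeIndex object] + [object]
  take object:  [object] + [object]
MRO: FrozenEvent AsyncAgent SmartBlock SafeStore CachedIndex TinyGraph SmartCache SecureBlock SmartEvent SafeIndex object
SmartCache sits at index 6.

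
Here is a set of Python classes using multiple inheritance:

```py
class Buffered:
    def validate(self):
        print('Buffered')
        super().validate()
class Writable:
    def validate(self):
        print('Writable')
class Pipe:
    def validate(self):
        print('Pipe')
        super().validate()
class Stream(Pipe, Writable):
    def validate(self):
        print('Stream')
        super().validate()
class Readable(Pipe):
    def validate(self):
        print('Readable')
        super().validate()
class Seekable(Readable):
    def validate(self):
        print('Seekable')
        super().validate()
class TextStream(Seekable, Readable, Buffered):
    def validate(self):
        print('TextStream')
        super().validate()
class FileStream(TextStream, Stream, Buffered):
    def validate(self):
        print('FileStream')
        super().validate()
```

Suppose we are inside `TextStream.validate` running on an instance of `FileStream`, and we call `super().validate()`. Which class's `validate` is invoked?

L[FileStream] = FileStream + merge(L[TextStream], L[Stream], L[Buffered], [TextStream Stream Buffered])
  take TextStream:  [TextStream Seekable Readable Pipe Buffered object] + [Stream Pipe Writable object] + [Buffered object] + [TextStream Stream Buffered]
  take Seekable:  [Seekable Readable Pipe Buffered object] + [Stream Pipe Writable object] + [Buffered object] + [Stream Buffered]
  take Readable:  [Readable Pipe Buffered object] + [Stream Pipe Writable object] + [Buffered object] + [Stream Buffered]
  take Stream:  [Pipe Buffered object] + [Stream Pipe Writable object] + [Buffered object] + [Stream Buffered]
  take Pipe:  [Pipe Buffered object] + [Pipe Writable object] + [Buffered object] + [Buffered]
  take Buffered:  [Buffered object] + [Writable object] + [Buffered object] + [Buffered]
  take Writable:  [object] + [Writable object] + [object]
  take object:  [object] + [object] + [object]
MRO: FileStream TextStream Seekable Readable Stream Pipe Buffered Writable object
super() in TextStream.validate on a FileStream instance goes to the class after TextStream in FileStream's MRO: Seekable.

Seekable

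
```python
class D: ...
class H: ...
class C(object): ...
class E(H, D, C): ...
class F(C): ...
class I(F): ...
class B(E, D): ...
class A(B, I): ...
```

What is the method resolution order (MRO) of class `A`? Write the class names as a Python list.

L[A] = A + merge(L[B], L[I], [B I])
  take B:  [B E H D C object] + [I F C object] + [B I]
  take E:  [E H D C object] + [I F C object] + [I]
  take H:  [H D C object] + [I F C object] + [I]
  take D:  [D C object] + [I F C object] + [I]
  take I:  [C object] + [I F C object] + [I]
  take F:  [C object] + [F C object]
  take C:  [C object] + [C object]
  take object:  [object] + [object]

[A, B, E, H, D, I, F, C, object]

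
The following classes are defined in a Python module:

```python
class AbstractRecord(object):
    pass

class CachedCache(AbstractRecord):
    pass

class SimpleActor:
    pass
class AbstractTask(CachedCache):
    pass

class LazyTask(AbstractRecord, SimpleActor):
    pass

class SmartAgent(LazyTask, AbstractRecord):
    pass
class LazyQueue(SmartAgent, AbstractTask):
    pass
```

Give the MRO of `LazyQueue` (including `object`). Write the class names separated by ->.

LazyQueue -> SmartAgent -> LazyTask -> AbstractTask -> CachedCache -> AbstractRecord -> SimpleActor -> object

L[LazyQueue] = LazyQueue + merge(L[SmartAgent], L[AbstractTask], [SmartAgent AbstractTask])
  take SmartAgent:  [SmartAgent LazyTask AbstractRecord SimpleActor object] + [AbstractTask CachedCache AbstractRecord object] + [SmartAgent AbstractTask]
  take LazyTask:  [LazyTask AbstractRecord SimpleActor object] + [AbstractTask CachedCache AbstractRecord object] + [AbstractTask]
  take AbstractTask:  [AbstractRecord SimpleActor object] + [AbstractTask CachedCache AbstractRecord object] + [AbstractTask]
  take CachedCache:  [AbstractRecord SimpleActor object] + [CachedCache AbstractRecord object]
  take AbstractRecord:  [AbstractRecord SimpleActor object] + [AbstractRecord object]
  take SimpleActor:  [SimpleActor object] + [object]
  take object:  [object] + [object]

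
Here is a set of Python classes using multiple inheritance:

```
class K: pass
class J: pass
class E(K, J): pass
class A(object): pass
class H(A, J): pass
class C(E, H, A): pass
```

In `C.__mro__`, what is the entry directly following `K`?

L[C] = C + merge(L[E], L[H], L[A], [E H A])
  take E:  [E K J object] + [H A J object] + [A object] + [E H A]
  take K:  [K J object] + [H A J object] + [A object] + [H A]
  take H:  [J object] + [H A J object] + [A object] + [H A]
  take A:  [J object] + [A J object] + [A object] + [A]
  take J:  [J object] + [J object] + [object]
  take object:  [object] + [object] + [object]
MRO: C E K H A J object
K is at position 2; next is H.

H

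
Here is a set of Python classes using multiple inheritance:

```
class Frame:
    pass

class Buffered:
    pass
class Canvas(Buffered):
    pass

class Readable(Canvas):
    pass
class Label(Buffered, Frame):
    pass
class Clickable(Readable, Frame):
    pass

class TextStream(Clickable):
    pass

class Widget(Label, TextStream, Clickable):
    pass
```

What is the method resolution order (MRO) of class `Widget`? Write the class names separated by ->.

Widget -> Label -> TextStream -> Clickable -> Readable -> Canvas -> Buffered -> Frame -> object

L[Widget] = Widget + merge(L[Label], L[TextStream], L[Clickable], [Label TextStream Clickable])
  take Label:  [Label Buffered Frame object] + [TextStream Clickable Readable Canvas Buffered Frame object] + [Clickable Readable Canvas Buffered Frame object] + [Label TextStream Clickable]
  take TextStream:  [Buffered Frame object] + [TextStream Clickable Readable Canvas Buffered Frame object] + [Clickable Readable Canvas Buffered Frame object] + [TextStream Clickable]
  take Clickable:  [Buffered Frame object] + [Clickable Readable Canvas Buffered Frame object] + [Clickable Readable Canvas Buffered Frame object] + [Clickable]
  take Readable:  [Buffered Frame object] + [Readable Canvas Buffered Frame object] + [Readable Canvas Buffered Frame object]
  take Canvas:  [Buffered Frame object] + [Canvas Buffered Frame object] + [Canvas Buffered Frame object]
  take Buffered:  [Buffered Frame object] + [Buffered Frame object] + [Buffered Frame object]
  take Frame:  [Frame object] + [Frame object] + [Frame object]
  take object:  [object] + [object] + [object]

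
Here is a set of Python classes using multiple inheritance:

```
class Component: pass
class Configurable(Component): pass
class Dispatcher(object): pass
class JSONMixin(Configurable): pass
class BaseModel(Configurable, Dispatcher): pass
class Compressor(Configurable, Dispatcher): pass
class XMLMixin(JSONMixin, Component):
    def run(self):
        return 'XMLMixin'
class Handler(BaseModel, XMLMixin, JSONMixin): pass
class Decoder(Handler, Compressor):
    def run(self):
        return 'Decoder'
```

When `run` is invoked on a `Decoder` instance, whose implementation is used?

L[Decoder] = Decoder + merge(L[Handler], L[Compressor], [Handler Compressor])
  take Handler:  [Handler BaseModel XMLMixin JSONMixin Configurable Component Dispatcher object] + [Compressor Configurable Component Dispatcher object] + [Handler Compressor]
  take BaseModel:  [BaseModel XMLMixin JSONMixin Configurable Component Dispatcher object] + [Compressor Configurable Component Dispatcher object] + [Compressor]
  take XMLMixin:  [XMLMixin JSONMixin Configurable Component Dispatcher object] + [Compressor Configurable Component Dispatcher object] + [Compressor]
  take JSONMixin:  [JSONMixin Configurable Component Dispatcher object] + [Compressor Configurable Component Dispatcher object] + [Compressor]
  take Compressor:  [Configurable Component Dispatcher object] + [Compressor Configurable Component Dispatcher object] + [Compressor]
  take Configurable:  [Configurable Component Dispatcher object] + [Configurable Component Dispatcher object]
  take Component:  [Component Dispatcher object] + [Component Dispatcher object]
  take Dispatcher:  [Dispatcher object] + [Dispatcher object]
  take object:  [object] + [object]
MRO: Decoder Handler BaseModel XMLMixin JSONMixin Compressor Configurable Component Dispatcher object
run is defined in: Decoder, XMLMixin. First along the MRO is Decoder.

Decoder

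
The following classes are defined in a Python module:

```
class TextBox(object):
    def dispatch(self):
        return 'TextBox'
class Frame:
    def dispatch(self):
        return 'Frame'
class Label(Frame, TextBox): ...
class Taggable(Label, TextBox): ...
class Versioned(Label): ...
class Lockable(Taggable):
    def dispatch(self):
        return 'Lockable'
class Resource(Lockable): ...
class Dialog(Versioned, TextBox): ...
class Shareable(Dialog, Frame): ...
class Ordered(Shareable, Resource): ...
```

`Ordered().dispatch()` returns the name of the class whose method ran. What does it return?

Lockable

L[Ordered] = Ordered + merge(L[Shareable], L[Resource], [Shareable Resource])
  take Shareable:  [Shareable Dialog Versioned Label Frame TextBox object] + [Resource Lockable Taggable Label Frame TextBox object] + [Shareable Resource]
  take Dialog:  [Dialog Versioned Label Frame TextBox object] + [Resource Lockable Taggable Label Frame TextBox object] + [Resource]
  take Versioned:  [Versioned Label Frame TextBox object] + [Resource Lockable Taggable Label Frame TextBox object] + [Resource]
  take Resource:  [Label Frame TextBox object] + [Resource Lockable Taggable Label Frame TextBox object] + [Resource]
  take Lockable:  [Label Frame TextBox object] + [Lockable Taggable Label Frame TextBox object]
  take Taggable:  [Label Frame TextBox object] + [Taggable Label Frame TextBox object]
  take Label:  [Label Frame TextBox object] + [Label Frame TextBox object]
  take Frame:  [Frame TextBox object] + [Frame TextBox object]
  take TextBox:  [TextBox object] + [TextBox object]
  take object:  [object] + [object]
MRO: Ordered Shareable Dialog Versioned Resource Lockable Taggable Label Frame TextBox object
dispatch is defined in: Frame, Lockable, TextBox. First along the MRO is Lockable.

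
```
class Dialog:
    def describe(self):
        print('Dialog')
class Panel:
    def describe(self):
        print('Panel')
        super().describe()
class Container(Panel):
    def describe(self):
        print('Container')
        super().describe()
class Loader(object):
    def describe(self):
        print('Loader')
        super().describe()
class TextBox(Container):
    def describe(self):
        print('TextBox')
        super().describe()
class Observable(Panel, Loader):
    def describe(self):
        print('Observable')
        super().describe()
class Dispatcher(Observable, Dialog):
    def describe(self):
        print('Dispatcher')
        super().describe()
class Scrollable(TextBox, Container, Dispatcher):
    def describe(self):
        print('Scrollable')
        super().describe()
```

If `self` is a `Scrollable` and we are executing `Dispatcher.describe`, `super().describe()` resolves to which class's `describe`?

Observable

L[Scrollable] = Scrollable + merge(L[TextBox], L[Container], L[Dispatcher], [TextBox Container Dispatcher])
  take TextBox:  [TextBox Container Panel object] + [Container Panel object] + [Dispatcher Observable Panel Loader Dialog object] + [TextBox Container Dispatcher]
  take Container:  [Container Panel object] + [Container Panel object] + [Dispatcher Observable Panel Loader Dialog object] + [Container Dispatcher]
  take Dispatcher:  [Panel object] + [Panel object] + [Dispatcher Observable Panel Loader Dialog object] + [Dispatcher]
  take Observable:  [Panel object] + [Panel object] + [Observable Panel Loader Dialog object]
  take Panel:  [Panel object] + [Panel object] + [Panel Loader Dialog object]
  take Loader:  [object] + [object] + [Loader Dialog object]
  take Dialog:  [object] + [object] + [Dialog object]
  take object:  [object] + [object] + [object]
MRO: Scrollable TextBox Container Dispatcher Observable Panel Loader Dialog object
super() in Dispatcher.describe on a Scrollable instance goes to the class after Dispatcher in Scrollable's MRO: Observable.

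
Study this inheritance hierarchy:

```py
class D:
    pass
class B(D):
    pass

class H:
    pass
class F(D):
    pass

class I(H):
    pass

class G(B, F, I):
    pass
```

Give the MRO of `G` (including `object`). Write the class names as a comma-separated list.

G, B, F, D, I, H, object

L[G] = G + merge(L[B], L[F], L[I], [B F I])
  take B:  [B D object] + [F D object] + [I H object] + [B F I]
  take F:  [D object] + [F D object] + [I H object] + [F I]
  take D:  [D object] + [D object] + [I H object] + [I]
  take I:  [object] + [object] + [I H object] + [I]
  take H:  [object] + [object] + [H object]
  take object:  [object] + [object] + [object]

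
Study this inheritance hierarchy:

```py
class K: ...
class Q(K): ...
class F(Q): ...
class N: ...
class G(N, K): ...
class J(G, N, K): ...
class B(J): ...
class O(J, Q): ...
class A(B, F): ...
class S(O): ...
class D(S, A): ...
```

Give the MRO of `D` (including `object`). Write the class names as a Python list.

[D, S, O, A, B, J, G, N, F, Q, K, object]

L[D] = D + merge(L[S], L[A], [S A])
  take S:  [S O J G N Q K object] + [A B J G N F Q K object] + [S A]
  take O:  [O J G N Q K object] + [A B J G N F Q K object] + [A]
  take A:  [J G N Q K object] + [A B J G N F Q K object] + [A]
  take B:  [J G N Q K object] + [B J G N F Q K object]
  take J:  [J G N Q K object] + [J G N F Q K object]
  take G:  [G N Q K object] + [G N F Q K object]
  take N:  [N Q K object] + [N F Q K object]
  take F:  [Q K object] + [F Q K object]
  take Q:  [Q K object] + [Q K object]
  take K:  [K object] + [K object]
  take object:  [object] + [object]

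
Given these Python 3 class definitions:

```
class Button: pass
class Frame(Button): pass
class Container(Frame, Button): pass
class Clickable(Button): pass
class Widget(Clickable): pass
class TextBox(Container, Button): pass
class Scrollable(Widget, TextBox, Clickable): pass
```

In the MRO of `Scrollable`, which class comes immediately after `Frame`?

L[Scrollable] = Scrollable + merge(L[Widget], L[TextBox], L[Clickable], [Widget TextBox Clickable])
  take Widget:  [Widget Clickable Button object] + [TextBox Container Frame Button object] + [Clickable Button object] + [Widget TextBox Clickable]
  take TextBox:  [Clickable Button object] + [TextBox Container Frame Button object] + [Clickable Button object] + [TextBox Clickable]
  take Clickable:  [Clickable Button object] + [Container Frame Button object] + [Clickable Button object] + [Clickable]
  take Container:  [Button object] + [Container Frame Button object] + [Button object]
  take Frame:  [Button object] + [Frame Button object] + [Button object]
  take Button:  [Button object] + [Button object] + [Button object]
  take object:  [object] + [object] + [object]
MRO: Scrollable Widget TextBox Clickable Container Frame Button object
Frame is at position 5; next is Button.

Button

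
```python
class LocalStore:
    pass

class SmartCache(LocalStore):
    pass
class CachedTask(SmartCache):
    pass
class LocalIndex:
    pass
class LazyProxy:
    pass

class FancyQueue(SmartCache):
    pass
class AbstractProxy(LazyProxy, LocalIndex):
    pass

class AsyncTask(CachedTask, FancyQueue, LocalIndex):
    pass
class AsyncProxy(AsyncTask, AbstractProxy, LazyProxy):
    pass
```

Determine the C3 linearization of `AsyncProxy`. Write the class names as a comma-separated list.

AsyncProxy, AsyncTask, CachedTask, FancyQueue, SmartCache, LocalStore, AbstractProxy, LazyProxy, LocalIndex, object

L[AsyncProxy] = AsyncProxy + merge(L[AsyncTask], L[AbstractProxy], L[LazyProxy], [AsyncTask AbstractProxy LazyProxy])
  take AsyncTask:  [AsyncTask CachedTask FancyQueue SmartCache LocalStore LocalIndex object] + [AbstractProxy LazyProxy LocalIndex object] + [LazyProxy object] + [AsyncTask AbstractProxy LazyProxy]
  take CachedTask:  [CachedTask FancyQueue SmartCache LocalStore LocalIndex object] + [AbstractProxy LazyProxy LocalIndex object] + [LazyProxy object] + [AbstractProxy LazyProxy]
  take FancyQueue:  [FancyQueue SmartCache LocalStore LocalIndex object] + [AbstractProxy LazyProxy LocalIndex object] + [LazyProxy object] + [AbstractProxy LazyProxy]
  take SmartCache:  [SmartCache LocalStore LocalIndex object] + [AbstractProxy LazyProxy LocalIndex object] + [LazyProxy object] + [AbstractProxy LazyProxy]
  take LocalStore:  [LocalStore LocalIndex object] + [AbstractProxy LazyProxy LocalIndex object] + [LazyProxy object] + [AbstractProxy LazyProxy]
  take AbstractProxy:  [LocalIndex object] + [AbstractProxy LazyProxy LocalIndex object] + [LazyProxy object] + [AbstractProxy LazyProxy]
  take LazyProxy:  [LocalIndex object] + [LazyProxy LocalIndex object] + [LazyProxy object] + [LazyProxy]
  take LocalIndex:  [LocalIndex object] + [LocalIndex object] + [object]
  take object:  [object] + [object] + [object]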